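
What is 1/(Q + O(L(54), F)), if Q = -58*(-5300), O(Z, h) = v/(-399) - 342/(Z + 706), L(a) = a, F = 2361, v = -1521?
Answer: 2660/817692943 ≈ 3.2531e-6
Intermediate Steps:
O(Z, h) = 507/133 - 342/(706 + Z) (O(Z, h) = -1521/(-399) - 342/(Z + 706) = -1521*(-1/399) - 342/(706 + Z) = 507/133 - 342/(706 + Z))
Q = 307400
1/(Q + O(L(54), F)) = 1/(307400 + 3*(104152 + 169*54)/(133*(706 + 54))) = 1/(307400 + (3/133)*(104152 + 9126)/760) = 1/(307400 + (3/133)*(1/760)*113278) = 1/(307400 + 8943/2660) = 1/(817692943/2660) = 2660/817692943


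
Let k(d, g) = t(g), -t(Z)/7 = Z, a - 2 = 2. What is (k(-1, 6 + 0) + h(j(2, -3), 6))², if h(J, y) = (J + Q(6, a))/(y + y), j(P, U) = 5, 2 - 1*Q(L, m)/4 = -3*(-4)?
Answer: 290521/144 ≈ 2017.5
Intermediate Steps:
a = 4 (a = 2 + 2 = 4)
Q(L, m) = -40 (Q(L, m) = 8 - (-12)*(-4) = 8 - 4*12 = 8 - 48 = -40)
t(Z) = -7*Z
k(d, g) = -7*g
h(J, y) = (-40 + J)/(2*y) (h(J, y) = (J - 40)/(y + y) = (-40 + J)/((2*y)) = (-40 + J)*(1/(2*y)) = (-40 + J)/(2*y))
(k(-1, 6 + 0) + h(j(2, -3), 6))² = (-7*(6 + 0) + (½)*(-40 + 5)/6)² = (-7*6 + (½)*(⅙)*(-35))² = (-42 - 35/12)² = (-539/12)² = 290521/144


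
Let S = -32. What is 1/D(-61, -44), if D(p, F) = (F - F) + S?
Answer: -1/32 ≈ -0.031250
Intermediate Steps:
D(p, F) = -32 (D(p, F) = (F - F) - 32 = 0 - 32 = -32)
1/D(-61, -44) = 1/(-32) = -1/32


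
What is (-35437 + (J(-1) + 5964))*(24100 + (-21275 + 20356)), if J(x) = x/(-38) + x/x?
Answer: -25961213235/38 ≈ -6.8319e+8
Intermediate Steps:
J(x) = 1 - x/38 (J(x) = x*(-1/38) + 1 = -x/38 + 1 = 1 - x/38)
(-35437 + (J(-1) + 5964))*(24100 + (-21275 + 20356)) = (-35437 + ((1 - 1/38*(-1)) + 5964))*(24100 + (-21275 + 20356)) = (-35437 + ((1 + 1/38) + 5964))*(24100 - 919) = (-35437 + (39/38 + 5964))*23181 = (-35437 + 226671/38)*23181 = -1119935/38*23181 = -25961213235/38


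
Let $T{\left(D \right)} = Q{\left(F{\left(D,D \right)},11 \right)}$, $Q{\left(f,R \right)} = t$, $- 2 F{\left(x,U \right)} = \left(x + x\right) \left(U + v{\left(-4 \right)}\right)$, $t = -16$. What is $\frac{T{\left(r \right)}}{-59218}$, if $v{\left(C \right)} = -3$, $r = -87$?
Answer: $\frac{8}{29609} \approx 0.00027019$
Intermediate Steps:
$F{\left(x,U \right)} = - x \left(-3 + U\right)$ ($F{\left(x,U \right)} = - \frac{\left(x + x\right) \left(U - 3\right)}{2} = - \frac{2 x \left(-3 + U\right)}{2} = - x \left(-3 + U\right)$)
$Q{\left(f,R \right)} = -16$
$T{\left(D \right)} = -16$
$\frac{T{\left(r \right)}}{-59218} = - \frac{16}{-59218} = \left(-16\right) \left(- \frac{1}{59218}\right) = \frac{8}{29609}$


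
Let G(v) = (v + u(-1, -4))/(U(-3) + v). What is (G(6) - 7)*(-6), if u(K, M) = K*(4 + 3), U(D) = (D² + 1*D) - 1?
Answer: 468/11 ≈ 42.545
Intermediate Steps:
U(D) = -1 + D + D² (U(D) = (D² + D) - 1 = (D + D²) - 1 = -1 + D + D²)
u(K, M) = 7*K (u(K, M) = K*7 = 7*K)
G(v) = (-7 + v)/(5 + v) (G(v) = (v + 7*(-1))/((-1 - 3 + (-3)²) + v) = (v - 7)/((-1 - 3 + 9) + v) = (-7 + v)/(5 + v))
(G(6) - 7)*(-6) = ((-7 + 6)/(5 + 6) - 7)*(-6) = (-1/11 - 7)*(-6) = -78/11*(-6) = 468/11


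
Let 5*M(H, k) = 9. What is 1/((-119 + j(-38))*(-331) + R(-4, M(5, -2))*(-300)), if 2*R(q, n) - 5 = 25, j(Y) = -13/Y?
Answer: 38/1321479 ≈ 2.8756e-5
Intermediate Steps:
M(H, k) = 9/5 (M(H, k) = (⅕)*9 = 9/5)
R(q, n) = 15 (R(q, n) = 5/2 + (½)*25 = 5/2 + 25/2 = 15)
1/((-119 + j(-38))*(-331) + R(-4, M(5, -2))*(-300)) = 1/((-119 - 13/(-38))*(-331) + 15*(-300)) = 1/((-119 - 13*(-1/38))*(-331) - 4500) = 1/((-119 + 13/38)*(-331) - 4500) = 1/(-4509/38*(-331) - 4500) = 1/(1492479/38 - 4500) = 1/(1321479/38) = 38/1321479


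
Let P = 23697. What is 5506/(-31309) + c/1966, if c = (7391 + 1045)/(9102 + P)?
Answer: -59129726880/336482174951 ≈ -0.17573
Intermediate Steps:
c = 2812/10933 (c = (7391 + 1045)/(9102 + 23697) = 8436/32799 = 8436*(1/32799) = 2812/10933 ≈ 0.25720)
5506/(-31309) + c/1966 = 5506/(-31309) + (2812/10933)/1966 = 5506*(-1/31309) + (2812/10933)*(1/1966) = -5506/31309 + 1406/10747139 = -59129726880/336482174951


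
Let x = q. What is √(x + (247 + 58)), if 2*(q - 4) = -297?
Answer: √642/2 ≈ 12.669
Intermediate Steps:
q = -289/2 (q = 4 + (½)*(-297) = 4 - 297/2 = -289/2 ≈ -144.50)
x = -289/2 ≈ -144.50
√(x + (247 + 58)) = √(-289/2 + (247 + 58)) = √(-289/2 + 305) = √(321/2) = √642/2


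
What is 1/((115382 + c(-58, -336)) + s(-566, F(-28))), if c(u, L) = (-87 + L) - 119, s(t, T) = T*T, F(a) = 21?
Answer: 1/115281 ≈ 8.6745e-6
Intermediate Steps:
s(t, T) = T²
c(u, L) = -206 + L
1/((115382 + c(-58, -336)) + s(-566, F(-28))) = 1/((115382 + (-206 - 336)) + 21²) = 1/((115382 - 542) + 441) = 1/(114840 + 441) = 1/115281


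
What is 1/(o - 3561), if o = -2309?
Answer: -1/5870 ≈ -0.00017036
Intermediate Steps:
1/(o - 3561) = 1/(-2309 - 3561) = 1/(-5870) = -1/5870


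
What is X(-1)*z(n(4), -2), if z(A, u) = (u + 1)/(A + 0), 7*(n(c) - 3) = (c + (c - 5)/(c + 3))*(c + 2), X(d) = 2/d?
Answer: 98/309 ≈ 0.31715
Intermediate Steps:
n(c) = 3 + (2 + c)*(c + (-5 + c)/(3 + c))/7 (n(c) = 3 + ((c + (c - 5)/(c + 3))*(c + 2))/7 = 3 + ((c + (-5 + c)/(3 + c))*(2 + c))/7 = 3 + ((2 + c)*(c + (-5 + c)/(3 + c)))/7 = 3 + (2 + c)*(c + (-5 + c)/(3 + c))/7)
z(A, u) = (1 + u)/A
X(-1)*z(n(4), -2) = (2/(-1))*((1 - 2)/(((53 + 4³ + 6*4² + 24*4)/(7*(3 + 4))))) = (2*(-1))*(-1/((⅐)*(53 + 64 + 6*16 + 96)/7)) = -2*(-1)/((⅐)*(⅐)*(53 + 64 + 96 + 96)) = -2*(-1)/((⅐)*(⅐)*309) = -2*(-1)/309/49 = -98*(-1)/309 = -2*(-49/309) = 98/309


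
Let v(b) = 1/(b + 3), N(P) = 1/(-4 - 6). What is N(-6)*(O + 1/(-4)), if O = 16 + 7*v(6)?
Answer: -119/72 ≈ -1.6528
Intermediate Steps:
N(P) = -⅒ (N(P) = 1/(-10) = -⅒)
v(b) = 1/(3 + b)
O = 151/9 (O = 16 + 7/(3 + 6) = 16 + 7/9 = 151/9 ≈ 16.778)
N(-6)*(O + 1/(-4)) = -(151/9 + 1/(-4))/10 = -(151/9 - ¼)/10 = -⅒*595/36 = -119/72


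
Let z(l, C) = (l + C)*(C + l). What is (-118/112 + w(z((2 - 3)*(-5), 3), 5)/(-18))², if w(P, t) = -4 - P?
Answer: 1885129/254016 ≈ 7.4213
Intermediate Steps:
z(l, C) = (C + l)² (z(l, C) = (C + l)*(C + l) = (C + l)²)
(-118/112 + w(z((2 - 3)*(-5), 3), 5)/(-18))² = (-118/112 + (-4 - (3 + (2 - 3)*(-5))²)/(-18))² = (-118*1/112 + (-4 - (3 - 1*(-5))²)*(-1/18))² = (-59/56 + (-4 - (3 + 5)²)*(-1/18))² = (-59/56 + (-4 - 1*8²)*(-1/18))² = (-59/56 + (-4 - 1*64)*(-1/18))² = (-59/56 + (-4 - 64)*(-1/18))² = (-59/56 - 68*(-1/18))² = (-59/56 + 34/9)² = (1373/504)² = 1885129/254016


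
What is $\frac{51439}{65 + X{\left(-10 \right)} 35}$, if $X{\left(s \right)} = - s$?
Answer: $\frac{51439}{415} \approx 123.95$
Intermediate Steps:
$\frac{51439}{65 + X{\left(-10 \right)} 35} = \frac{51439}{65 + \left(-1\right) \left(-10\right) 35} = \frac{51439}{65 + 10 \cdot 35} = \frac{51439}{65 + 350} = \frac{51439}{415}$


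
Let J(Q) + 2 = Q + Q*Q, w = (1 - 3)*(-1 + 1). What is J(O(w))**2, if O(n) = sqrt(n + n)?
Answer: 4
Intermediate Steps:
w = 0 (w = -2*0 = 0)
O(n) = sqrt(2)*sqrt(n) (O(n) = sqrt(2*n) = sqrt(2)*sqrt(n))
J(Q) = -2 + Q + Q**2 (J(Q) = -2 + (Q + Q*Q) = -2 + (Q + Q**2) = -2 + Q + Q**2)
J(O(w))**2 = (-2 + sqrt(2)*sqrt(0) + (sqrt(2)*sqrt(0))**2)**2 = (-2 + sqrt(2)*0 + (sqrt(2)*0)**2)**2 = (-2 + 0 + 0**2)**2 = (-2 + 0 + 0)**2 = (-2)**2 = 4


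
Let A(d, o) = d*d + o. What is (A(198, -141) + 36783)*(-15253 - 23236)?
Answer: -2919236694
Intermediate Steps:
A(d, o) = o + d² (A(d, o) = d² + o = o + d²)
(A(198, -141) + 36783)*(-15253 - 23236) = ((-141 + 198²) + 36783)*(-15253 - 23236) = ((-141 + 39204) + 36783)*(-38489) = (39063 + 36783)*(-38489) = 75846*(-38489) = -2919236694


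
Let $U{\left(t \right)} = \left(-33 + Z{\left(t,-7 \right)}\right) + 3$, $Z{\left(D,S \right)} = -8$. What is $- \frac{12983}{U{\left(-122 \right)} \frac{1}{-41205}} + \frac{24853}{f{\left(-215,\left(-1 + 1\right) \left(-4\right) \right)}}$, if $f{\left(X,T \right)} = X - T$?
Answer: $- \frac{115018315139}{8170} \approx -1.4078 \cdot 10^{7}$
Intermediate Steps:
$U{\left(t \right)} = -38$ ($U{\left(t \right)} = \left(-33 - 8\right) + 3 = -41 + 3 = -38$)
$- \frac{12983}{U{\left(-122 \right)} \frac{1}{-41205}} + \frac{24853}{f{\left(-215,\left(-1 + 1\right) \left(-4\right) \right)}} = - \frac{12983}{\left(-38\right) \frac{1}{-41205}} + \frac{24853}{-215 - \left(-1 + 1\right) \left(-4\right)} = - \frac{12983}{\left(-38\right) \left(- \frac{1}{41205}\right)} + \frac{24853}{-215 - 0 \left(-4\right)} = - \frac{12983}{\frac{38}{41205}} + \frac{24853}{-215 - 0} = \left(-12983\right) \frac{41205}{38} + \frac{24853}{-215 + 0} = - \frac{534964515}{38} + \frac{24853}{-215} = - \frac{534964515}{38} + 24853 \left(- \frac{1}{215}\right) = - \frac{534964515}{38} - \frac{24853}{215} = - \frac{115018315139}{8170}$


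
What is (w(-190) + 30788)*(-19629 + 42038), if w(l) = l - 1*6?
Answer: 685536128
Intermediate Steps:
w(l) = -6 + l (w(l) = l - 6 = -6 + l)
(w(-190) + 30788)*(-19629 + 42038) = ((-6 - 190) + 30788)*(-19629 + 42038) = (-196 + 30788)*22409 = 30592*22409 = 685536128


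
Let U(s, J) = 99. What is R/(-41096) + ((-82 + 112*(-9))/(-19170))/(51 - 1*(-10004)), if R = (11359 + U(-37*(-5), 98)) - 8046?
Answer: -16440826189/198035819190 ≈ -0.083019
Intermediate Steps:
R = 3412 (R = (11359 + 99) - 8046 = 11458 - 8046 = 3412)
R/(-41096) + ((-82 + 112*(-9))/(-19170))/(51 - 1*(-10004)) = 3412/(-41096) + ((-82 + 112*(-9))/(-19170))/(51 - 1*(-10004)) = 3412*(-1/41096) + ((-82 - 1008)*(-1/19170))/(51 + 10004) = -853/10274 - 1090*(-1/19170)/10055 = -853/10274 + (109/1917)*(1/10055) = -853/10274 + 109/19275435 = -16440826189/198035819190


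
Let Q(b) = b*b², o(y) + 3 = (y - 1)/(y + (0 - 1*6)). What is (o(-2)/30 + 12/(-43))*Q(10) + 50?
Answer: -27225/86 ≈ -316.57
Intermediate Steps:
o(y) = -3 + (-1 + y)/(-6 + y) (o(y) = -3 + (y - 1)/(y + (0 - 1*6)) = -3 + (-1 + y)/(y + (0 - 6)) = -3 + (-1 + y)/(y - 6) = -3 + (-1 + y)/(-6 + y))
Q(b) = b³
(o(-2)/30 + 12/(-43))*Q(10) + 50 = (((17 - 2*(-2))/(-6 - 2))/30 + 12/(-43))*10³ + 50 = (((17 + 4)/(-8))*(1/30) + 12*(-1/43))*1000 + 50 = (-⅛*21*(1/30) - 12/43)*1000 + 50 = (-21/8*1/30 - 12/43)*1000 + 50 = (-7/80 - 12/43)*1000 + 50 = -1261/3440*1000 + 50 = -31525/86 + 50 = -27225/86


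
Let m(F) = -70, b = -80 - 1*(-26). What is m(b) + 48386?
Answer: 48316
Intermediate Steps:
b = -54 (b = -80 + 26 = -54)
m(b) + 48386 = -70 + 48386 = 48316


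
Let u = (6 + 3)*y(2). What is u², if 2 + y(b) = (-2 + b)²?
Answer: 324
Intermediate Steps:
y(b) = -2 + (-2 + b)²
u = -18 (u = (6 + 3)*(-2 + (-2 + 2)²) = 9*(-2 + 0²) = 9*(-2 + 0) = 9*(-2) = -18)
u² = (-18)² = 324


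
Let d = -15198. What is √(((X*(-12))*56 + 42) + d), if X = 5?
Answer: 2*I*√4629 ≈ 136.07*I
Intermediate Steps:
√(((X*(-12))*56 + 42) + d) = √(((5*(-12))*56 + 42) - 15198) = √((-60*56 + 42) - 15198) = √((-3360 + 42) - 15198) = √(-3318 - 15198) = √(-18516) = 2*I*√4629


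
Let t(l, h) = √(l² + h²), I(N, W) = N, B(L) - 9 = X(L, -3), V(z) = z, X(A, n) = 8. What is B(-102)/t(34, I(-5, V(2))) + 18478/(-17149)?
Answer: -18478/17149 + 17*√1181/1181 ≈ -0.58282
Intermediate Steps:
B(L) = 17 (B(L) = 9 + 8 = 17)
t(l, h) = √(h² + l²)
B(-102)/t(34, I(-5, V(2))) + 18478/(-17149) = 17/(√((-5)² + 34²)) + 18478/(-17149) = 17/(√(25 + 1156)) + 18478*(-1/17149) = 17/(√1181) - 18478/17149 = 17*(√1181/1181) - 18478/17149 = 17*√1181/1181 - 18478/17149 = -18478/17149 + 17*√1181/1181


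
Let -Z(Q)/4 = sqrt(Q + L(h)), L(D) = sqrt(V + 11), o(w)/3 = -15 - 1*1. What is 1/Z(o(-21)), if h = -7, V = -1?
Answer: I/(4*sqrt(48 - sqrt(10))) ≈ 0.037335*I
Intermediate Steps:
o(w) = -48 (o(w) = 3*(-15 - 1*1) = 3*(-15 - 1) = 3*(-16) = -48)
L(D) = sqrt(10) (L(D) = sqrt(-1 + 11) = sqrt(10))
Z(Q) = -4*sqrt(Q + sqrt(10))
1/Z(o(-21)) = 1/(-4*sqrt(-48 + sqrt(10))) = -1/(4*sqrt(-48 + sqrt(10)))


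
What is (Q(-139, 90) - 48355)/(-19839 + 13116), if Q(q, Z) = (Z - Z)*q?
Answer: 48355/6723 ≈ 7.1925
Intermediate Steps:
Q(q, Z) = 0 (Q(q, Z) = 0*q = 0)
(Q(-139, 90) - 48355)/(-19839 + 13116) = (0 - 48355)/(-19839 + 13116) = -48355/(-6723) = -48355*(-1/6723) = 48355/6723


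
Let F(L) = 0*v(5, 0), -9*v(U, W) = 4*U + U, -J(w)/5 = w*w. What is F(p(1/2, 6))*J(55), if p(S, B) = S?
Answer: 0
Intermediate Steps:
J(w) = -5*w**2 (J(w) = -5*w*w = -5*w**2)
v(U, W) = -5*U/9 (v(U, W) = -(4*U + U)/9 = -5*U/9)
F(L) = 0 (F(L) = 0*(-5/9*5) = 0*(-25/9) = 0)
F(p(1/2, 6))*J(55) = 0*(-5*55**2) = 0*(-5*3025) = 0*(-15125) = 0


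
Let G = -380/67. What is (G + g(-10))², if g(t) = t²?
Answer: 39942400/4489 ≈ 8897.8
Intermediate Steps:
G = -380/67 (G = -380*1/67 = -380/67 ≈ -5.6716)
(G + g(-10))² = (-380/67 + (-10)²)² = (-380/67 + 100)² = (6320/67)² = 39942400/4489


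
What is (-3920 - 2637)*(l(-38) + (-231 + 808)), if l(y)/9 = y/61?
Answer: -228544235/61 ≈ -3.7466e+6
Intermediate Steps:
l(y) = 9*y/61 (l(y) = 9*(y/61) = 9*y/61)
(-3920 - 2637)*(l(-38) + (-231 + 808)) = (-3920 - 2637)*((9/61)*(-38) + (-231 + 808)) = -6557*(-342/61 + 577) = -6557*34855/61 = -228544235/61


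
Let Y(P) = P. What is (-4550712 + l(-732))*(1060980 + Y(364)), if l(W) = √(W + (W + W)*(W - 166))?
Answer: -4829870876928 + 2122688*√328485 ≈ -4.8287e+12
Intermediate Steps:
l(W) = √(W + 2*W*(-166 + W)) (l(W) = √(W + (2*W)*(-166 + W)) = √(W + 2*W*(-166 + W)))
(-4550712 + l(-732))*(1060980 + Y(364)) = (-4550712 + √(-732*(-331 + 2*(-732))))*(1060980 + 364) = (-4550712 + √(-732*(-331 - 1464)))*1061344 = (-4550712 + √(-732*(-1795)))*1061344 = (-4550712 + √1313940)*1061344 = (-4550712 + 2*√328485)*1061344 = -4829870876928 + 2122688*√328485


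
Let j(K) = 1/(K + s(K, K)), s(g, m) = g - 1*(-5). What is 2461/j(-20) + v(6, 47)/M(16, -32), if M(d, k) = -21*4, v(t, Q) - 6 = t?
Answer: -602946/7 ≈ -86135.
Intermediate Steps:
s(g, m) = 5 + g (s(g, m) = g + 5 = 5 + g)
v(t, Q) = 6 + t
M(d, k) = -84
j(K) = 1/(5 + 2*K) (j(K) = 1/(K + (5 + K)) = 1/(5 + 2*K))
2461/j(-20) + v(6, 47)/M(16, -32) = 2461/(1/(5 + 2*(-20))) + (6 + 6)/(-84) = 2461/(1/(5 - 40)) + 12*(-1/84) = 2461/(1/(-35)) - 1/7 = 2461/(-1/35) - 1/7 = 2461*(-35) - 1/7 = -86135 - 1/7 = -602946/7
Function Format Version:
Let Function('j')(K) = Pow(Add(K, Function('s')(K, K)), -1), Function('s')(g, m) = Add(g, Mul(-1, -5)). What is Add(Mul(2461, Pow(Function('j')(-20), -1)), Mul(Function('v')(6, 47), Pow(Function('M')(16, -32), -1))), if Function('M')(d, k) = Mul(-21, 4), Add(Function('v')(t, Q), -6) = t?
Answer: Rational(-602946, 7) ≈ -86135.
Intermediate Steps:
Function('s')(g, m) = Add(5, g) (Function('s')(g, m) = Add(g, 5) = Add(5, g))
Function('v')(t, Q) = Add(6, t)
Function('M')(d, k) = -84
Function('j')(K) = Pow(Add(5, Mul(2, K)), -1) (Function('j')(K) = Pow(Add(K, Add(5, K)), -1) = Pow(Add(5, Mul(2, K)), -1))
Add(Mul(2461, Pow(Function('j')(-20), -1)), Mul(Function('v')(6, 47), Pow(Function('M')(16, -32), -1))) = Add(Mul(2461, Pow(Pow(Add(5, Mul(2, -20)), -1), -1)), Mul(Add(6, 6), Pow(-84, -1))) = Add(Mul(2461, Pow(Pow(Add(5, -40), -1), -1)), Mul(12, Rational(-1, 84))) = Add(Mul(2461, Pow(Pow(-35, -1), -1)), Rational(-1, 7)) = Add(Mul(2461, Pow(Rational(-1, 35), -1)), Rational(-1, 7)) = Add(Mul(2461, -35), Rational(-1, 7)) = Add(-86135, Rational(-1, 7)) = Rational(-602946, 7)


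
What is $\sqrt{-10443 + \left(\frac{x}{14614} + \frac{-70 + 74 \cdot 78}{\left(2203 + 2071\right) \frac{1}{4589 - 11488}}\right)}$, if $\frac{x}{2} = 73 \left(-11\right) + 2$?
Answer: $\frac{i \sqrt{4790567590513276103}}{15615059} \approx 140.17 i$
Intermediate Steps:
$x = -1602$ ($x = 2 \left(73 \left(-11\right) + 2\right) = 2 \left(-803 + 2\right) = 2 \left(-801\right) = -1602$)
$\sqrt{-10443 + \left(\frac{x}{14614} + \frac{-70 + 74 \cdot 78}{\left(2203 + 2071\right) \frac{1}{4589 - 11488}}\right)} = \sqrt{-10443 + \left(- \frac{1602}{14614} + \frac{-70 + 74 \cdot 78}{\left(2203 + 2071\right) \frac{1}{4589 - 11488}}\right)} = \sqrt{-10443 + \left(\left(-1602\right) \frac{1}{14614} + \frac{-70 + 5772}{4274 \frac{1}{-6899}}\right)} = \sqrt{-10443 + \left(- \frac{801}{7307} + \frac{5702}{4274 \left(- \frac{1}{6899}\right)}\right)} = \sqrt{-10443 + \left(- \frac{801}{7307} + \frac{5702}{- \frac{4274}{6899}}\right)} = \sqrt{-10443 + \left(- \frac{801}{7307} + 5702 \left(- \frac{6899}{4274}\right)\right)} = \sqrt{-10443 - \frac{143723452780}{15615059}} = \sqrt{- \frac{306791513917}{15615059}} = \frac{i \sqrt{4790567590513276103}}{15615059}$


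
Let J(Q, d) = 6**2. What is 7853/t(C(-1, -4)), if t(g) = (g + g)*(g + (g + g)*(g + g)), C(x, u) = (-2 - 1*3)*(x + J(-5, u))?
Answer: -7853/42813750 ≈ -0.00018342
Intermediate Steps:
J(Q, d) = 36
C(x, u) = -180 - 5*x (C(x, u) = (-2 - 1*3)*(x + 36) = (-2 - 3)*(36 + x) = -5*(36 + x) = -180 - 5*x)
t(g) = 2*g*(g + 4*g**2) (t(g) = (2*g)*(g + (2*g)*(2*g)) = (2*g)*(g + 4*g**2) = 2*g*(g + 4*g**2))
7853/t(C(-1, -4)) = 7853/(((-180 - 5*(-1))**2*(2 + 8*(-180 - 5*(-1))))) = 7853/(((-180 + 5)**2*(2 + 8*(-180 + 5)))) = 7853/(((-175)**2*(2 + 8*(-175)))) = 7853/((30625*(2 - 1400))) = 7853/((30625*(-1398))) = 7853/(-42813750) = 7853*(-1/42813750) = -7853/42813750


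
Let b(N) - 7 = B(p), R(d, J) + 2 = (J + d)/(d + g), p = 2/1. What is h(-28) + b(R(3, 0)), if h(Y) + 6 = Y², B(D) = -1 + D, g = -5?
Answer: 786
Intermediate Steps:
p = 2 (p = 2*1 = 2)
h(Y) = -6 + Y²
R(d, J) = -2 + (J + d)/(-5 + d) (R(d, J) = -2 + (J + d)/(d - 5) = -2 + (J + d)/(-5 + d))
b(N) = 8 (b(N) = 7 + (-1 + 2) = 7 + 1 = 8)
h(-28) + b(R(3, 0)) = (-6 + (-28)²) + 8 = (-6 + 784) + 8 = 778 + 8 = 786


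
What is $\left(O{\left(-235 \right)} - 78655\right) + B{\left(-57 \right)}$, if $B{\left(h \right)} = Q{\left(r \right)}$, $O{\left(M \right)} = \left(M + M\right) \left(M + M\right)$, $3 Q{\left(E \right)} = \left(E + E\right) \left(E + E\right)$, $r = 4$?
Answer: $\frac{426799}{3} \approx 1.4227 \cdot 10^{5}$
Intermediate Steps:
$Q{\left(E \right)} = \frac{4 E^{2}}{3}$ ($Q{\left(E \right)} = \frac{\left(E + E\right) \left(E + E\right)}{3} = \frac{2 E 2 E}{3} = \frac{4 E^{2}}{3}$)
$O{\left(M \right)} = 4 M^{2}$ ($O{\left(M \right)} = 2 M 2 M = 4 M^{2}$)
$B{\left(h \right)} = \frac{64}{3}$ ($B{\left(h \right)} = \frac{4 \cdot 4^{2}}{3} = \frac{4}{3} \cdot 16 = \frac{64}{3}$)
$\left(O{\left(-235 \right)} - 78655\right) + B{\left(-57 \right)} = \left(4 \left(-235\right)^{2} - 78655\right) + \frac{64}{3} = \left(4 \cdot 55225 - 78655\right) + \frac{64}{3} = \left(220900 - 78655\right) + \frac{64}{3} = 142245 + \frac{64}{3} = \frac{426799}{3}$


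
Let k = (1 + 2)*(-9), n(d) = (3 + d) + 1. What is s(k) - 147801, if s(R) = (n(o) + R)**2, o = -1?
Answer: -147225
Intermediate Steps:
n(d) = 4 + d
k = -27 (k = 3*(-9) = -27)
s(R) = (3 + R)**2 (s(R) = ((4 - 1) + R)**2 = (3 + R)**2)
s(k) - 147801 = (3 - 27)**2 - 147801 = (-24)**2 - 147801 = 576 - 147801 = -147225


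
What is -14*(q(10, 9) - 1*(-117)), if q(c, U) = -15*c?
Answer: 462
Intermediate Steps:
-14*(q(10, 9) - 1*(-117)) = -14*(-15*10 - 1*(-117)) = -14*(-150 + 117) = -14*(-33) = 462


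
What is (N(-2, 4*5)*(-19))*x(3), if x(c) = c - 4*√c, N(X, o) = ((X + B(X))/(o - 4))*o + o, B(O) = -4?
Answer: -1425/2 + 950*√3 ≈ 932.95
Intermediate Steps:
N(X, o) = o + o*(-4 + X)/(-4 + o) (N(X, o) = ((X - 4)/(o - 4))*o + o = ((-4 + X)/(-4 + o))*o + o = o*(-4 + X)/(-4 + o) + o = o + o*(-4 + X)/(-4 + o))
(N(-2, 4*5)*(-19))*x(3) = (((4*5)*(-8 - 2 + 4*5)/(-4 + 4*5))*(-19))*(3 - 4*√3) = ((20*(-8 - 2 + 20)/(-4 + 20))*(-19))*(3 - 4*√3) = ((20*10/16)*(-19))*(3 - 4*√3) = ((20*(1/16)*10)*(-19))*(3 - 4*√3) = ((25/2)*(-19))*(3 - 4*√3) = -475*(3 - 4*√3)/2 = -1425/2 + 950*√3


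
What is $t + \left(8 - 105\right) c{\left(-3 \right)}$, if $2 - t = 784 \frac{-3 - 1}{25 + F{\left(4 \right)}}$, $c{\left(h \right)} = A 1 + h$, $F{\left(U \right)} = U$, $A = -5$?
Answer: $\frac{25698}{29} \approx 886.14$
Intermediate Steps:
$c{\left(h \right)} = -5 + h$ ($c{\left(h \right)} = \left(-5\right) 1 + h = -5 + h$)
$t = \frac{3194}{29}$ ($t = 2 - 784 \frac{-3 - 1}{25 + 4} = 2 - 784 \left(- \frac{4}{29}\right) = 2 - - \frac{3136}{29} = 2 + \frac{3136}{29} = \frac{3194}{29} \approx 110.14$)
$t + \left(8 - 105\right) c{\left(-3 \right)} = \frac{3194}{29} + \left(8 - 105\right) \left(-5 - 3\right) = \frac{3194}{29} - -776 = \frac{3194}{29} + 776 = \frac{25698}{29}$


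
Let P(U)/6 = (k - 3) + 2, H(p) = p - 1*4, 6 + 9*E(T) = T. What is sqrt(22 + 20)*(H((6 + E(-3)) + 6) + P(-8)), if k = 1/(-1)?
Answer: -5*sqrt(42) ≈ -32.404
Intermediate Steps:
k = -1
E(T) = -2/3 + T/9
H(p) = -4 + p (H(p) = p - 4 = -4 + p)
P(U) = -12 (P(U) = 6*((-1 - 3) + 2) = 6*(-4 + 2) = 6*(-2) = -12)
sqrt(22 + 20)*(H((6 + E(-3)) + 6) + P(-8)) = sqrt(22 + 20)*((-4 + ((6 + (-2/3 + (1/9)*(-3))) + 6)) - 12) = sqrt(42)*((-4 + ((6 + (-2/3 - 1/3)) + 6)) - 12) = sqrt(42)*((-4 + ((6 - 1) + 6)) - 12) = sqrt(42)*((-4 + (5 + 6)) - 12) = sqrt(42)*((-4 + 11) - 12) = sqrt(42)*(7 - 12) = sqrt(42)*(-5) = -5*sqrt(42)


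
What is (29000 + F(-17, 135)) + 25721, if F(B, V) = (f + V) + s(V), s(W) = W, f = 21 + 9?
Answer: 55021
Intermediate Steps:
f = 30
F(B, V) = 30 + 2*V (F(B, V) = (30 + V) + V = 30 + 2*V)
(29000 + F(-17, 135)) + 25721 = (29000 + (30 + 2*135)) + 25721 = (29000 + (30 + 270)) + 25721 = (29000 + 300) + 25721 = 29300 + 25721 = 55021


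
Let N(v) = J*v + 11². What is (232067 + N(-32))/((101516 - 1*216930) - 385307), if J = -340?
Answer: -243068/500721 ≈ -0.48544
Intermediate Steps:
N(v) = 121 - 340*v (N(v) = -340*v + 11² = -340*v + 121 = 121 - 340*v)
(232067 + N(-32))/((101516 - 1*216930) - 385307) = (232067 + (121 - 340*(-32)))/((101516 - 1*216930) - 385307) = (232067 + (121 + 10880))/((101516 - 216930) - 385307) = (232067 + 11001)/(-115414 - 385307) = 243068/(-500721) = 243068*(-1/500721) = -243068/500721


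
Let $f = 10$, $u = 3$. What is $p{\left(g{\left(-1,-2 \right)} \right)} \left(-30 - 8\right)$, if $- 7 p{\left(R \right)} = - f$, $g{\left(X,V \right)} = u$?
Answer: $- \frac{380}{7} \approx -54.286$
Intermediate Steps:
$g{\left(X,V \right)} = 3$
$p{\left(R \right)} = \frac{10}{7}$ ($p{\left(R \right)} = - \frac{\left(-1\right) 10}{7} = \left(- \frac{1}{7}\right) \left(-10\right) = \frac{10}{7}$)
$p{\left(g{\left(-1,-2 \right)} \right)} \left(-30 - 8\right) = \frac{10 \left(-30 - 8\right)}{7} = \frac{10}{7} \left(-38\right) = - \frac{380}{7}$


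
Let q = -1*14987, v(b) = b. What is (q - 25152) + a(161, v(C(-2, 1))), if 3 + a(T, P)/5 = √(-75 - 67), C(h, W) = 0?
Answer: -40154 + 5*I*√142 ≈ -40154.0 + 59.582*I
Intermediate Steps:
a(T, P) = -15 + 5*I*√142 (a(T, P) = -15 + 5*√(-75 - 67) = -15 + 5*√(-142) = -15 + 5*(I*√142) = -15 + 5*I*√142)
q = -14987
(q - 25152) + a(161, v(C(-2, 1))) = (-14987 - 25152) + (-15 + 5*I*√142) = -40139 + (-15 + 5*I*√142) = -40154 + 5*I*√142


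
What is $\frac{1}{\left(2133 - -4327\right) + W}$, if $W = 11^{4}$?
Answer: $\frac{1}{21101} \approx 4.7391 \cdot 10^{-5}$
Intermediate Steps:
$W = 14641$
$\frac{1}{\left(2133 - -4327\right) + W} = \frac{1}{\left(2133 - -4327\right) + 14641} = \frac{1}{\left(2133 + 4327\right) + 14641} = \frac{1}{6460 + 14641} = \frac{1}{21101}$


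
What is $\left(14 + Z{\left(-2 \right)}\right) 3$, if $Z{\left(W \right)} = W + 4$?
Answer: $48$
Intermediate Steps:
$Z{\left(W \right)} = 4 + W$
$\left(14 + Z{\left(-2 \right)}\right) 3 = \left(14 + \left(4 - 2\right)\right) 3 = \left(14 + 2\right) 3 = 16 \cdot 3 = 48$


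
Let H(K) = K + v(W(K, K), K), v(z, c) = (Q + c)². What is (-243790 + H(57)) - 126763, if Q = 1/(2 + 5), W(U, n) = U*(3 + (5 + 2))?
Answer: -17994304/49 ≈ -3.6723e+5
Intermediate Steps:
W(U, n) = 10*U (W(U, n) = U*(3 + 7) = U*10 = 10*U)
Q = ⅐ (Q = 1/7 = ⅐ ≈ 0.14286)
v(z, c) = (⅐ + c)²
H(K) = K + (1 + 7*K)²/49
(-243790 + H(57)) - 126763 = (-243790 + (57 + (1 + 7*57)²/49)) - 126763 = (-243790 + (57 + (1 + 399)²/49)) - 126763 = (-243790 + (57 + (1/49)*400²)) - 126763 = (-243790 + (57 + (1/49)*160000)) - 126763 = (-243790 + (57 + 160000/49)) - 126763 = (-243790 + 162793/49) - 126763 = -11782917/49 - 126763 = -17994304/49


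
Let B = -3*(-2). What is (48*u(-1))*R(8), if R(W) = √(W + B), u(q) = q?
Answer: -48*√14 ≈ -179.60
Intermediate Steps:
B = 6
R(W) = √(6 + W) (R(W) = √(W + 6) = √(6 + W))
(48*u(-1))*R(8) = (48*(-1))*√(6 + 8) = -48*√14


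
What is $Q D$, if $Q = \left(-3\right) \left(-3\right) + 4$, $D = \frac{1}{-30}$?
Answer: $- \frac{13}{30} \approx -0.43333$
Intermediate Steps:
$D = - \frac{1}{30} \approx -0.033333$
$Q = 13$ ($Q = 9 + 4 = 13$)
$Q D = 13 \left(- \frac{1}{30}\right) = - \frac{13}{30}$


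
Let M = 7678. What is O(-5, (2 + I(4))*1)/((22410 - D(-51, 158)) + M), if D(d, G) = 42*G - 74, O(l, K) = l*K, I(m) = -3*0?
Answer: -5/11763 ≈ -0.00042506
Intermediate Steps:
I(m) = 0
O(l, K) = K*l
D(d, G) = -74 + 42*G
O(-5, (2 + I(4))*1)/((22410 - D(-51, 158)) + M) = (((2 + 0)*1)*(-5))/((22410 - (-74 + 42*158)) + 7678) = ((2*1)*(-5))/((22410 - (-74 + 6636)) + 7678) = (2*(-5))/((22410 - 1*6562) + 7678) = -10/((22410 - 6562) + 7678) = -10/(15848 + 7678) = -10/23526 = -10*1/23526 = -5/11763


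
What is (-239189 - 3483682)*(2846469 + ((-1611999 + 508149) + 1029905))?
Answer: -10321749196404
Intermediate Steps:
(-239189 - 3483682)*(2846469 + ((-1611999 + 508149) + 1029905)) = -3722871*(2846469 + (-1103850 + 1029905)) = -3722871*(2846469 - 73945) = -3722871*2772524 = -10321749196404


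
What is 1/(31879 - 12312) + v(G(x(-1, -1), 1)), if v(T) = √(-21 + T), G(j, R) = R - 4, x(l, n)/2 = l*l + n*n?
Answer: 1/19567 + 2*I*√6 ≈ 5.1106e-5 + 4.899*I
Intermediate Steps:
x(l, n) = 2*l² + 2*n² (x(l, n) = 2*(l*l + n*n) = 2*(l² + n²) = 2*l² + 2*n²)
G(j, R) = -4 + R
1/(31879 - 12312) + v(G(x(-1, -1), 1)) = 1/(31879 - 12312) + √(-21 + (-4 + 1)) = 1/19567 + √(-21 - 3) = 1/19567 + √(-24) = 1/19567 + 2*I*√6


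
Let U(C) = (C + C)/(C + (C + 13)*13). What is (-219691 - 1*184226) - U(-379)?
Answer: -2074922387/5137 ≈ -4.0392e+5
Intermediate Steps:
U(C) = 2*C/(169 + 14*C) (U(C) = (2*C)/(C + (13 + C)*13) = (2*C)/(C + (169 + 13*C)) = (2*C)/(169 + 14*C) = 2*C/(169 + 14*C))
(-219691 - 1*184226) - U(-379) = (-219691 - 1*184226) - 2*(-379)/(169 + 14*(-379)) = (-219691 - 184226) - 2*(-379)/(169 - 5306) = -403917 - 2*(-379)/(-5137) = -403917 - 2*(-379)*(-1)/5137 = -403917 - 1*758/5137 = -403917 - 758/5137 = -2074922387/5137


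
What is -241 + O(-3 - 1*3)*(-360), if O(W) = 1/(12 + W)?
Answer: -301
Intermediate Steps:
-241 + O(-3 - 1*3)*(-360) = -241 - 360/(12 + (-3 - 1*3)) = -241 - 360/(12 + (-3 - 3)) = -241 - 360/(12 - 6) = -241 - 360/6 = -241 + (⅙)*(-360) = -241 - 60 = -301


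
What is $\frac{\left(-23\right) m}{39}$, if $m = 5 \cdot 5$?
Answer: $- \frac{575}{39} \approx -14.744$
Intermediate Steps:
$m = 25$
$\frac{\left(-23\right) m}{39} = \frac{\left(-23\right) 25}{39} = \left(-575\right) \frac{1}{39} = - \frac{575}{39}$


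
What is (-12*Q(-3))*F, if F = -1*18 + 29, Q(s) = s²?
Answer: -1188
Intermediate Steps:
F = 11 (F = -18 + 29 = 11)
(-12*Q(-3))*F = -12*(-3)²*11 = -12*9*11 = -108*11 = -1188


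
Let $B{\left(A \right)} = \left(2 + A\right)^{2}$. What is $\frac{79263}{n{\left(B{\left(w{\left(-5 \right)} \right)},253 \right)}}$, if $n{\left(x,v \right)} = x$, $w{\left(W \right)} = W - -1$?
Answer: $\frac{79263}{4} \approx 19816.0$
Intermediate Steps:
$w{\left(W \right)} = 1 + W$ ($w{\left(W \right)} = W + 1 = 1 + W$)
$\frac{79263}{n{\left(B{\left(w{\left(-5 \right)} \right)},253 \right)}} = \frac{79263}{\left(2 + \left(1 - 5\right)\right)^{2}} = \frac{79263}{\left(2 - 4\right)^{2}} = \frac{79263}{\left(-2\right)^{2}} = \frac{79263}{4}$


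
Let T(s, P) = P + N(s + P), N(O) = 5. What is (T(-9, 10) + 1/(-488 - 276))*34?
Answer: 194803/382 ≈ 509.96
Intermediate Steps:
T(s, P) = 5 + P (T(s, P) = P + 5 = 5 + P)
(T(-9, 10) + 1/(-488 - 276))*34 = ((5 + 10) + 1/(-488 - 276))*34 = (15 + 1/(-764))*34 = (15 - 1/764)*34 = (11459/764)*34 = 194803/382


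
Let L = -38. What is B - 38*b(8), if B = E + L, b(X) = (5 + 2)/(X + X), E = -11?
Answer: -525/8 ≈ -65.625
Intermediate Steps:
b(X) = 7/(2*X) (b(X) = 7/((2*X)) = 7*(1/(2*X)) = 7/(2*X))
B = -49 (B = -11 - 38 = -49)
B - 38*b(8) = -49 - 133/8 = -525/8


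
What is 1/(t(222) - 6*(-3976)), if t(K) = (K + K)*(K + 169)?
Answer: 1/197460 ≈ 5.0643e-6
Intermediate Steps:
t(K) = 2*K*(169 + K) (t(K) = (2*K)*(169 + K) = 2*K*(169 + K))
1/(t(222) - 6*(-3976)) = 1/(2*222*(169 + 222) - 6*(-3976)) = 1/(2*222*391 + 23856) = 1/(173604 + 23856) = 1/197460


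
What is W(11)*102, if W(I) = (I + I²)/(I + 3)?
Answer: 6732/7 ≈ 961.71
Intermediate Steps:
W(I) = (I + I²)/(3 + I)
W(11)*102 = (11*(1 + 11)/(3 + 11))*102 = (11*12/14)*102 = (11*(1/14)*12)*102 = (66/7)*102 = 6732/7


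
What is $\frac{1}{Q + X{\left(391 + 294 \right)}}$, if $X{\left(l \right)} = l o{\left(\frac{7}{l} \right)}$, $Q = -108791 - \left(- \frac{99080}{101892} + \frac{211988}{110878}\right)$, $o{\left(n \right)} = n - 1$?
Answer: $- \frac{1412197647}{154593190980575} \approx -9.1349 \cdot 10^{-6}$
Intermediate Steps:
$o{\left(n \right)} = -1 + n$ ($o{\left(n \right)} = n - 1 = -1 + n$)
$Q = - \frac{153635720975909}{1412197647}$ ($Q = -108791 - \left(\left(-99080\right) \frac{1}{101892} + 211988 \cdot \frac{1}{110878}\right) = -108791 - \left(- \frac{24770}{25473} + \frac{105994}{55439}\right) = -108791 - \frac{1326761132}{1412197647} = - \frac{153635720975909}{1412197647} \approx -1.0879 \cdot 10^{5}$)
$X{\left(l \right)} = l \left(-1 + \frac{7}{l}\right)$
$\frac{1}{Q + X{\left(391 + 294 \right)}} = \frac{1}{- \frac{153635720975909}{1412197647} + \left(7 - \left(391 + 294\right)\right)} = \frac{1}{- \frac{153635720975909}{1412197647} + \left(7 - 685\right)} = \frac{1}{- \frac{153635720975909}{1412197647} - 678} = \frac{1}{- \frac{154593190980575}{1412197647}} = - \frac{1412197647}{154593190980575}$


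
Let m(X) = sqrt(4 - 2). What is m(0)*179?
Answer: 179*sqrt(2) ≈ 253.14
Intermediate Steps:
m(X) = sqrt(2)
m(0)*179 = sqrt(2)*179 = 179*sqrt(2)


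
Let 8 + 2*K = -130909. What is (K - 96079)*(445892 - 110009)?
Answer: -108515400225/2 ≈ -5.4258e+10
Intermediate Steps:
K = -130917/2 (K = -4 + (½)*(-130909) = -4 - 130909/2 = -130917/2 ≈ -65459.)
(K - 96079)*(445892 - 110009) = (-130917/2 - 96079)*(445892 - 110009) = -323075/2*335883 = -108515400225/2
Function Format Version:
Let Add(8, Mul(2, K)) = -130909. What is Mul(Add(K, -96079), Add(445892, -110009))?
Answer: Rational(-108515400225, 2) ≈ -5.4258e+10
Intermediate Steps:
K = Rational(-130917, 2) (K = Add(-4, Mul(Rational(1, 2), -130909)) = Add(-4, Rational(-130909, 2)) = Rational(-130917, 2) ≈ -65459.)
Mul(Add(K, -96079), Add(445892, -110009)) = Mul(Add(Rational(-130917, 2), -96079), Add(445892, -110009)) = Mul(Rational(-323075, 2), 335883) = Rational(-108515400225, 2)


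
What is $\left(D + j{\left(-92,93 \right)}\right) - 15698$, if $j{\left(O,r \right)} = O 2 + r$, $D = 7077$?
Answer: $-8712$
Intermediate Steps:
$j{\left(O,r \right)} = r + 2 O$ ($j{\left(O,r \right)} = 2 O + r = r + 2 O$)
$\left(D + j{\left(-92,93 \right)}\right) - 15698 = \left(7077 + \left(93 + 2 \left(-92\right)\right)\right) - 15698 = \left(7077 + \left(93 - 184\right)\right) - 15698 = \left(7077 - 91\right) - 15698 = 6986 - 15698 = -8712$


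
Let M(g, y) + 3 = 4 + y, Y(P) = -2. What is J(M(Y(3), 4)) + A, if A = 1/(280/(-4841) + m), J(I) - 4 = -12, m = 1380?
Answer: -53437559/6680300 ≈ -7.9993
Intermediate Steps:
M(g, y) = 1 + y (M(g, y) = -3 + (4 + y) = 1 + y)
J(I) = -8 (J(I) = 4 - 12 = -8)
A = 4841/6680300 (A = 1/(280/(-4841) + 1380) = 1/(280*(-1/4841) + 1380) = 1/(-280/4841 + 1380) = 1/(6680300/4841) = 4841/6680300 ≈ 0.00072467)
J(M(Y(3), 4)) + A = -8 + 4841/6680300 = -53437559/6680300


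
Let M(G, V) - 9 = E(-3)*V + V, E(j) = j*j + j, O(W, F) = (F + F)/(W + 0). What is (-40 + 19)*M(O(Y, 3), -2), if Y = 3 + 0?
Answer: 105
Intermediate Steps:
Y = 3
O(W, F) = 2*F/W (O(W, F) = (2*F)/W = 2*F/W)
E(j) = j + j² (E(j) = j² + j = j + j²)
M(G, V) = 9 + 7*V (M(G, V) = 9 + ((-3*(1 - 3))*V + V) = 9 + ((-3*(-2))*V + V) = 9 + (6*V + V) = 9 + 7*V)
(-40 + 19)*M(O(Y, 3), -2) = (-40 + 19)*(9 + 7*(-2)) = -21*(9 - 14) = -21*(-5) = 105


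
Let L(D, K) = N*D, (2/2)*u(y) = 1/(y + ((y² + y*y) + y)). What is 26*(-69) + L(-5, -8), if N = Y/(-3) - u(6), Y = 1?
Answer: -150551/84 ≈ -1792.3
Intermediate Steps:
u(y) = 1/(2*y + 2*y²) (u(y) = 1/(y + ((y² + y*y) + y)) = 1/(y + ((y² + y²) + y)) = 1/(y + (2*y² + y)) = 1/(y + (y + 2*y²)) = 1/(2*y + 2*y²))
N = -29/84 (N = 1/(-3) - 1/(2*6*(1 + 6)) = 1*(-⅓) - 1/(2*6*7) = -⅓ - 1/(2*6*7) = -⅓ - 1*1/84 = -⅓ - 1/84 = -29/84 ≈ -0.34524)
L(D, K) = -29*D/84
26*(-69) + L(-5, -8) = 26*(-69) - 29/84*(-5) = -1794 + 145/84 = -150551/84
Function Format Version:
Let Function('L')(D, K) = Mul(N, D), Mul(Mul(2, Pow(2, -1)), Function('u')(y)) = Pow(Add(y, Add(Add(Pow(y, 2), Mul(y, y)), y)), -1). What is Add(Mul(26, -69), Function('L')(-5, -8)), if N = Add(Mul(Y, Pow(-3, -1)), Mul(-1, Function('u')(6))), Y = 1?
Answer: Rational(-150551, 84) ≈ -1792.3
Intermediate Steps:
Function('u')(y) = Pow(Add(Mul(2, y), Mul(2, Pow(y, 2))), -1) (Function('u')(y) = Pow(Add(y, Add(Add(Pow(y, 2), Mul(y, y)), y)), -1) = Pow(Add(y, Add(Add(Pow(y, 2), Pow(y, 2)), y)), -1) = Pow(Add(y, Add(Mul(2, Pow(y, 2)), y)), -1) = Pow(Add(y, Add(y, Mul(2, Pow(y, 2)))), -1) = Pow(Add(Mul(2, y), Mul(2, Pow(y, 2))), -1))
N = Rational(-29, 84) (N = Add(Mul(1, Pow(-3, -1)), Mul(-1, Mul(Rational(1, 2), Pow(6, -1), Pow(Add(1, 6), -1)))) = Add(Mul(1, Rational(-1, 3)), Mul(-1, Mul(Rational(1, 2), Rational(1, 6), Pow(7, -1)))) = Add(Rational(-1, 3), Mul(-1, Mul(Rational(1, 2), Rational(1, 6), Rational(1, 7)))) = Add(Rational(-1, 3), Mul(-1, Rational(1, 84))) = Add(Rational(-1, 3), Rational(-1, 84)) = Rational(-29, 84) ≈ -0.34524)
Function('L')(D, K) = Mul(Rational(-29, 84), D)
Add(Mul(26, -69), Function('L')(-5, -8)) = Add(Mul(26, -69), Mul(Rational(-29, 84), -5)) = Add(-1794, Rational(145, 84)) = Rational(-150551, 84)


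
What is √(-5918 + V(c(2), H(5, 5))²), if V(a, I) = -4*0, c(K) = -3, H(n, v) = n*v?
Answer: I*√5918 ≈ 76.929*I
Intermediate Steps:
V(a, I) = 0
√(-5918 + V(c(2), H(5, 5))²) = √(-5918 + 0²) = √(-5918 + 0) = √(-5918) = I*√5918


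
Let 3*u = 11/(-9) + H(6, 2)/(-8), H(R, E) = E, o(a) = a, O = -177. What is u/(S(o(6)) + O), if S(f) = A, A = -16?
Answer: 53/20844 ≈ 0.0025427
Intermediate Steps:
S(f) = -16
u = -53/108 (u = (11/(-9) + 2/(-8))/3 = (11*(-1/9) + 2*(-1/8))/3 = (-11/9 - 1/4)/3 = (1/3)*(-53/36) = -53/108 ≈ -0.49074)
u/(S(o(6)) + O) = -53/108/(-16 - 177) = -53/108/(-193) = -1/193*(-53/108) = 53/20844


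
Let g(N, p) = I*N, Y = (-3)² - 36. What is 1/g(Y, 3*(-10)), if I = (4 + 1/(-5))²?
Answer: -25/9747 ≈ -0.0025649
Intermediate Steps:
I = 361/25 (I = (4 + 1*(-⅕))² = (4 - ⅕)² = (19/5)² = 361/25 ≈ 14.440)
Y = -27 (Y = 9 - 36 = -27)
g(N, p) = 361*N/25
1/g(Y, 3*(-10)) = 1/((361/25)*(-27)) = 1/(-9747/25) = -25/9747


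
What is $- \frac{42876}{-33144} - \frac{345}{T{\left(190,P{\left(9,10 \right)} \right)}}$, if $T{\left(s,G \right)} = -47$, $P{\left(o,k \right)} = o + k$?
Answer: $\frac{1120821}{129814} \approx 8.634$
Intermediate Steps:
$P{\left(o,k \right)} = k + o$
$- \frac{42876}{-33144} - \frac{345}{T{\left(190,P{\left(9,10 \right)} \right)}} = - \frac{42876}{-33144} - \frac{345}{-47} = \left(-42876\right) \left(- \frac{1}{33144}\right) - - \frac{345}{47} = \frac{3573}{2762} + \frac{345}{47} = \frac{1120821}{129814}$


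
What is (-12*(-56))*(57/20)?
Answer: 9576/5 ≈ 1915.2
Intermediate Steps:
(-12*(-56))*(57/20) = 672*(57*(1/20)) = 672*(57/20) = 9576/5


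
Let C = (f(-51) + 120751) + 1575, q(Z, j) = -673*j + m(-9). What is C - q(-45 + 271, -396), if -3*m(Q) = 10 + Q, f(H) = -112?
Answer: -432881/3 ≈ -1.4429e+5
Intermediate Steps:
m(Q) = -10/3 - Q/3 (m(Q) = -(10 + Q)/3 = -10/3 - Q/3)
q(Z, j) = -1/3 - 673*j (q(Z, j) = -673*j + (-10/3 - 1/3*(-9)) = -673*j + (-10/3 + 3) = -673*j - 1/3 = -1/3 - 673*j)
C = 122214 (C = (-112 + 120751) + 1575 = 120639 + 1575 = 122214)
C - q(-45 + 271, -396) = 122214 - (-1/3 - 673*(-396)) = 122214 - (-1/3 + 266508) = 122214 - 1*799523/3 = 122214 - 799523/3 = -432881/3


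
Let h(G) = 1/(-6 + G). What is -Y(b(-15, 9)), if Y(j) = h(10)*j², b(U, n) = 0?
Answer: 0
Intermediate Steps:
Y(j) = j²/4 (Y(j) = j²/(-6 + 10) = j²/4)
-Y(b(-15, 9)) = -0²/4 = -0/4 = -1*0 = 0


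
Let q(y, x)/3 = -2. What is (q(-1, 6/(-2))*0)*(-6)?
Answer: 0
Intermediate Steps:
q(y, x) = -6 (q(y, x) = 3*(-2) = -6)
(q(-1, 6/(-2))*0)*(-6) = -6*0*(-6) = 0*(-6) = 0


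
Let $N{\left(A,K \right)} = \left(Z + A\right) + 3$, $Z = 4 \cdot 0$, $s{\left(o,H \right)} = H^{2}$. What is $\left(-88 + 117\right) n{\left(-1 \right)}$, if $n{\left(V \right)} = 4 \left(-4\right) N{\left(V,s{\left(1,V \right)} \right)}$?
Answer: $-928$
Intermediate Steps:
$Z = 0$
$N{\left(A,K \right)} = 3 + A$ ($N{\left(A,K \right)} = \left(0 + A\right) + 3 = A + 3 = 3 + A$)
$n{\left(V \right)} = -48 - 16 V$ ($n{\left(V \right)} = 4 \left(-4\right) \left(3 + V\right) = - 16 \left(3 + V\right) = -48 - 16 V$)
$\left(-88 + 117\right) n{\left(-1 \right)} = \left(-88 + 117\right) \left(-48 - -16\right) = 29 \left(-48 + 16\right) = 29 \left(-32\right) = -928$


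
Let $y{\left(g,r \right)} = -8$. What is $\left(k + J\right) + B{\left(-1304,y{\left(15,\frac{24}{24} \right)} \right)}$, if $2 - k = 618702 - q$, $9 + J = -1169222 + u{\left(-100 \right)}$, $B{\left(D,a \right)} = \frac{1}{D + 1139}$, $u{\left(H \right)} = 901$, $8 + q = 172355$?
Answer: $- \frac{266422696}{165} \approx -1.6147 \cdot 10^{6}$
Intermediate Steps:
$q = 172347$ ($q = -8 + 172355 = 172347$)
$B{\left(D,a \right)} = \frac{1}{1139 + D}$
$J = -1168330$ ($J = -9 + \left(-1169222 + 901\right) = -9 - 1168321 = -1168330$)
$k = -446353$ ($k = 2 - \left(618702 - 172347\right) = 2 - 446355 = -446353$)
$\left(k + J\right) + B{\left(-1304,y{\left(15,\frac{24}{24} \right)} \right)} = \left(-446353 - 1168330\right) + \frac{1}{1139 - 1304} = -1614683 + \frac{1}{-165} = -1614683 - \frac{1}{165} = - \frac{266422696}{165}$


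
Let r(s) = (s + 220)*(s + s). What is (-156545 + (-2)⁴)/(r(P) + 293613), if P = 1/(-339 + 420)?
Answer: -1026986769/1926430535 ≈ -0.53310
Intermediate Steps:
P = 1/81 ≈ 0.012346
r(s) = 2*s*(220 + s) (r(s) = (220 + s)*(2*s) = 2*s*(220 + s))
(-156545 + (-2)⁴)/(r(P) + 293613) = (-156545 + (-2)⁴)/(2*(1/81)*(220 + 1/81) + 293613) = (-156545 + 16)/(2*(1/81)*(17821/81) + 293613) = -156529/(35642/6561 + 293613) = -156529/1926430535/6561 = -156529*6561/1926430535 = -1026986769/1926430535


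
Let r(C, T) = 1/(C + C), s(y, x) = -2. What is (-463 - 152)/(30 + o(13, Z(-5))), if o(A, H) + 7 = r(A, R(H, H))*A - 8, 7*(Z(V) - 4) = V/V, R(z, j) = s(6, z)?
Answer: -1230/31 ≈ -39.677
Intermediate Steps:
R(z, j) = -2
r(C, T) = 1/(2*C)
Z(V) = 29/7 (Z(V) = 4 + (V/V)/7 = 4 + (⅐)*1 = 4 + ⅐ = 29/7)
o(A, H) = -29/2 (o(A, H) = -7 + ((1/(2*A))*A - 8) = -7 + (½ - 8) = -7 - 15/2 = -29/2)
(-463 - 152)/(30 + o(13, Z(-5))) = (-463 - 152)/(30 - 29/2) = -615/31/2 = -615*2/31 = -1230/31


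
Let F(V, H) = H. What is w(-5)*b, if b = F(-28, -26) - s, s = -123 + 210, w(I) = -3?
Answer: 339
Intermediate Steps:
s = 87
b = -113 (b = -26 - 1*87 = -26 - 87 = -113)
w(-5)*b = -3*(-113) = 339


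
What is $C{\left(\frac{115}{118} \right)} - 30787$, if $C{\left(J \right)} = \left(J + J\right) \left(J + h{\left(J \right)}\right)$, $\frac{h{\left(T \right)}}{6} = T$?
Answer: $- \frac{214246519}{6962} \approx -30774.0$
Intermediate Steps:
$h{\left(T \right)} = 6 T$
$C{\left(J \right)} = 14 J^{2}$ ($C{\left(J \right)} = \left(J + J\right) \left(J + 6 J\right) = 2 J 7 J = 14 J^{2}$)
$C{\left(\frac{115}{118} \right)} - 30787 = 14 \left(\frac{115}{118}\right)^{2} - 30787 = 14 \cdot \frac{13225}{13924} - 30787 = \frac{92575}{6962} - 30787 = - \frac{214246519}{6962}$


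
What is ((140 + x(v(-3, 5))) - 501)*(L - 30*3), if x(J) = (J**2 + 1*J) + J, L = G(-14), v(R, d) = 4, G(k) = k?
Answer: 35048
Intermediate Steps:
L = -14
x(J) = J**2 + 2*J (x(J) = (J**2 + J) + J = (J + J**2) + J = J**2 + 2*J)
((140 + x(v(-3, 5))) - 501)*(L - 30*3) = ((140 + 4*(2 + 4)) - 501)*(-14 - 30*3) = ((140 + 4*6) - 501)*(-14 - 90) = ((140 + 24) - 501)*(-104) = (164 - 501)*(-104) = -337*(-104) = 35048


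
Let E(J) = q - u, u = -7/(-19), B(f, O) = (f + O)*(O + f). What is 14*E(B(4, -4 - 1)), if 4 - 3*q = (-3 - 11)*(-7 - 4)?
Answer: -13398/19 ≈ -705.16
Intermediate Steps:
B(f, O) = (O + f)**2 (B(f, O) = (O + f)*(O + f) = (O + f)**2)
u = 7/19 (u = -7*(-1/19) = 7/19 ≈ 0.36842)
q = -50 (q = 4/3 - (-3 - 11)*(-7 - 4)/3 = 4/3 - (-14)*(-11)/3 = 4/3 - 1/3*154 = 4/3 - 154/3 = -50)
E(J) = -957/19 (E(J) = -50 - 1*7/19 = -50 - 7/19 = -957/19)
14*E(B(4, -4 - 1)) = 14*(-957/19) = -13398/19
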